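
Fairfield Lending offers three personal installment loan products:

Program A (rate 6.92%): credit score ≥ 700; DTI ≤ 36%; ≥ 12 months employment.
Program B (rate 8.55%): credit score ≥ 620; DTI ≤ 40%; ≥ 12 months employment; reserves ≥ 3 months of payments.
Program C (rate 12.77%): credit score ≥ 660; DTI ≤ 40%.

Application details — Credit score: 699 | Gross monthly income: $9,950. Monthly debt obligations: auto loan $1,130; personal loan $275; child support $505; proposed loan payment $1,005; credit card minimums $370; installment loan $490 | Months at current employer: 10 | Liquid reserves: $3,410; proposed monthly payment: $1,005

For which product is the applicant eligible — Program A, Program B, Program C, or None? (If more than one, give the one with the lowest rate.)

Total debts = (1,130 + 275 + 505 + 1,005 + 370 + 490) = 3,775; DTI = 3,775/9,950 = 37.9%.
Reserves = 3,410/1,005 = 3.4 months.
Program A: score 699 < 700; DTI 37.9% > 36%; employment 10 < 12 mo → does not qualify.
Program B: score 699 ≥ 620; DTI 37.9% ≤ 40%; employment 10 < 12 mo; reserves 3.4 ≥ 3 mo → does not qualify.
Program C: score 699 ≥ 660; DTI 37.9% ≤ 40% → qualifies.

Program C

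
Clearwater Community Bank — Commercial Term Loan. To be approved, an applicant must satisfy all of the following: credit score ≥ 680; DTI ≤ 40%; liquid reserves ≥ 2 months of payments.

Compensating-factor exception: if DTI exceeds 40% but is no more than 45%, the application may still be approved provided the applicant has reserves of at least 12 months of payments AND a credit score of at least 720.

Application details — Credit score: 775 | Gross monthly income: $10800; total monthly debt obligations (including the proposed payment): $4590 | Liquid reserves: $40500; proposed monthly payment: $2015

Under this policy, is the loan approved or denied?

Approved

Credit score 775 ≥ 680 (meets base)
DTI: 4,590 ÷ 10,800 = 42.5%, over the 40% base limit.
Reserves = 40,500/2,015 = 20.1 months ≥ 2
DTI 42.5% is within the 40%–45% exception band; checking compensating factors.
Reserves 20.1 ≥ 12 months; credit score 775 ≥ 720.
Both compensating conditions met → exception applies.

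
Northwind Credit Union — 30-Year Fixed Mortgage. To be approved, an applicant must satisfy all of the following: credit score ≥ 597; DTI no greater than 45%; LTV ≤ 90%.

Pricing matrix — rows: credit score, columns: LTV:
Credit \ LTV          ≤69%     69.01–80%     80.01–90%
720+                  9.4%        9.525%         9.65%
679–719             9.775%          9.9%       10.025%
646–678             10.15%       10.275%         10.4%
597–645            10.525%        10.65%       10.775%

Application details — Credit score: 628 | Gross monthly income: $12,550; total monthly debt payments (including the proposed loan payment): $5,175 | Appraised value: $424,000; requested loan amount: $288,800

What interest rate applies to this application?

10.525%

Credit score 628 ≥ 597; Debt-to-income = 5,175/12,550 = 41.2% — meets 45% limit
Loan-to-value = 288,800/424,000 = 68.1% — pass (90% max)
Score 628 is in the 597–645 band; LTV 68.1% is in the ≤69% band → 10.525%.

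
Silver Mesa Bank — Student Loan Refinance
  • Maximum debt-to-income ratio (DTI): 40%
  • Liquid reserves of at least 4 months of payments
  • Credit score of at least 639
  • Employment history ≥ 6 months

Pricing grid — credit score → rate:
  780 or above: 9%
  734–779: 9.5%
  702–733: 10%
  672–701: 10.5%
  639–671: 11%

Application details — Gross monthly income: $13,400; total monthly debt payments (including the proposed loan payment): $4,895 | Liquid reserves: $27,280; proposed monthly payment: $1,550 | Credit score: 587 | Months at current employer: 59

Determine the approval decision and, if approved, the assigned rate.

Denied

Credit score 587 < 639 (below minimum)
Employment 59 ≥ 6 months
DTI: 4,895 ÷ 13,400 = 36.5%, within the 40% cap
Liquid reserves cover 27,280/1,550 = 17.6 months — ≥ 4 required
Not all requirements met → denied.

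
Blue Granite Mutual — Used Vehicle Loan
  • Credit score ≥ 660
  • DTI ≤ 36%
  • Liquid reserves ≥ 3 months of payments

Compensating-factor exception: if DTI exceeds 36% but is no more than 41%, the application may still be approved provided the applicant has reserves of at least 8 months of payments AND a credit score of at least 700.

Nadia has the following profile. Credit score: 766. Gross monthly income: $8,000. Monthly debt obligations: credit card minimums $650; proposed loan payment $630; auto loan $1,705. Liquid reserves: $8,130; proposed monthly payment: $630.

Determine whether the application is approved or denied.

Credit score 766 ≥ 660 (meets base)
Total debts = (650 + 630 + 1,705) = 2,985. DTI = 2,985/8,000 = 37.3% > 36% — standard DTI limit exceeded.
Liquid reserves cover 8,130/630 = 12.9 months — ≥ 3 required
37.3% falls in the override range (36%–41%), so the compensating-factor test applies.
Reserves 12.9 ≥ 8 months; credit score 766 ≥ 700.
Both compensating conditions met → exception applies.

Approved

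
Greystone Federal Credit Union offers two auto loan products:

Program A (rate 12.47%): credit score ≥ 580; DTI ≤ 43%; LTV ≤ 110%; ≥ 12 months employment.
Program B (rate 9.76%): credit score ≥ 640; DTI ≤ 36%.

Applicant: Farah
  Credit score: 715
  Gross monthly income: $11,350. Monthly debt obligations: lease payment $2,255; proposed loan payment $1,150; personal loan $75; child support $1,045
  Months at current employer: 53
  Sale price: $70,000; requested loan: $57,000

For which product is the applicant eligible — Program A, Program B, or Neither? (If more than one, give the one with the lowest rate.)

Total debts = (2,255 + 1,150 + 75 + 1,045) = 4,525; DTI = 4,525/11,350 = 39.9%.
LTV = 57,000/70,000 = 81.4%.
Program A: score 715 ≥ 580; DTI 39.9% ≤ 43%; LTV 81.4% ≤ 110%; employment 53 ≥ 12 mo → qualifies.
Program B: score 715 ≥ 640; DTI 39.9% > 36% → does not qualify.

Program A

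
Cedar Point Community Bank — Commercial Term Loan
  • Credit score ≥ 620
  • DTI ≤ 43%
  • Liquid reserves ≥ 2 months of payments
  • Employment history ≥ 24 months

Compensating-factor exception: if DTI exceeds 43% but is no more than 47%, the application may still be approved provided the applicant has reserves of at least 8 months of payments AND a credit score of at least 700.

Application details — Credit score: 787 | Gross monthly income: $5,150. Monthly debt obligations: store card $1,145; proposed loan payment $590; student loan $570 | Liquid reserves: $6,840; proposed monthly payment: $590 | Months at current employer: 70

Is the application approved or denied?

Credit score 787 ≥ 620 (meets base)
Total debts = (1,145 + 590 + 570) = 2,305. DTI = 2,305/5,150 = 44.8% > 43% — standard DTI limit exceeded.
Liquid reserves cover 6,840/590 = 11.6 months — ≥ 2 required
Employment 70 ≥ 24 months
44.8% falls in the override range (43%–47%), so the compensating-factor test applies.
Reserves 11.6 ≥ 8 months; credit score 787 ≥ 700.
Both compensating conditions met → exception applies.

Approved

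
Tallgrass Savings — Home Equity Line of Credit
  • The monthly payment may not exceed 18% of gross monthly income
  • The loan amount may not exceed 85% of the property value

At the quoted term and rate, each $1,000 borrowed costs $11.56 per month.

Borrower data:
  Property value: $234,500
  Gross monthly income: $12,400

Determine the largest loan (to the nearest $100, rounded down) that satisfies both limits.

Payment cap: 18% × $12,400 = $2,232/month.
At $11.56 per $1,000, that supports 2,232/11.56 × 1,000 ≈ $193,079 → $193,000.
LTV cap: 85% × $234,500 = $199,325 → $199,300.
Binding constraint: payment-to-income.

$193,000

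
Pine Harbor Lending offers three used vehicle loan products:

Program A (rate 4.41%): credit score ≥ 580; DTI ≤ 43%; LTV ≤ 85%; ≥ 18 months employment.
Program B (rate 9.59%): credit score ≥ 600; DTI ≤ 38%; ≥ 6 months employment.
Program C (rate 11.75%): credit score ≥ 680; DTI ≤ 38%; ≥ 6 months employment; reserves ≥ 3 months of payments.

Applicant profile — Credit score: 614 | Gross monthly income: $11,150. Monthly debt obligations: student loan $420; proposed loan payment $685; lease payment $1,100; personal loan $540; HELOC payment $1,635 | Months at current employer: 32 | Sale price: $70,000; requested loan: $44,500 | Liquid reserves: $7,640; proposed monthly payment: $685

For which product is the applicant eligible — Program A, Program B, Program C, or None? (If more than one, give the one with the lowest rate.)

Program A

Total debts = (420 + 685 + 1,100 + 540 + 1,635) = 4,380; DTI = 4,380/11,150 = 39.3%.
LTV = 44,500/70,000 = 63.6%.
Reserves = 7,640/685 = 11.2 months.
Program A: score 614 ≥ 580; DTI 39.3% ≤ 43%; LTV 63.6% ≤ 85%; employment 32 ≥ 18 mo → qualifies.
Program B: score 614 ≥ 600; DTI 39.3% > 38%; employment 32 ≥ 6 mo → does not qualify.
Program C: score 614 < 680; DTI 39.3% > 38%; employment 32 ≥ 6 mo; reserves 11.2 ≥ 3 mo → does not qualify.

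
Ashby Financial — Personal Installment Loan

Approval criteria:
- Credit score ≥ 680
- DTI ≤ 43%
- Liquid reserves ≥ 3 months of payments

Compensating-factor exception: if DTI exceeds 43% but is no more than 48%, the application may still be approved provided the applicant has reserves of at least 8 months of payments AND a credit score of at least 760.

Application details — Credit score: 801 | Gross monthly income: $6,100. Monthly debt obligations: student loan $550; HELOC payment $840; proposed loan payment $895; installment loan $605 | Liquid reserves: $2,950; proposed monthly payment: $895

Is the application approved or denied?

Credit score 801 ≥ 680 (meets base)
Total debts = (550 + 840 + 895 + 605) = 2,890. DTI = 2,890/6,100 = 47.4% > 43% — standard DTI limit exceeded.
Reserves: 2,950 ÷ 895 = 3.3 months (meets 3-month minimum)
DTI 47.4% is within the 43%–48% exception band; checking compensating factors.
Reserves 3.3 < 8 months; credit score 801 ≥ 760.
Override conditions not both satisfied; exception does not apply.

Denied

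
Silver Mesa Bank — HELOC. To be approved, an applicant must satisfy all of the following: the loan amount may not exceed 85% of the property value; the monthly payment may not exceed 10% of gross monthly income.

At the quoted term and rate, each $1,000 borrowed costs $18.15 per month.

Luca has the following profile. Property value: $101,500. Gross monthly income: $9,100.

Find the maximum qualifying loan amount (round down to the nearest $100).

$50,100

Payment cap: 10% × $9,100 = $910/month.
At $18.15 per $1,000, that supports 910/18.15 × 1,000 ≈ $50,137 → $50,100.
LTV cap: 85% × $101,500 = $86,275 → $86,200.
Binding constraint: payment-to-income.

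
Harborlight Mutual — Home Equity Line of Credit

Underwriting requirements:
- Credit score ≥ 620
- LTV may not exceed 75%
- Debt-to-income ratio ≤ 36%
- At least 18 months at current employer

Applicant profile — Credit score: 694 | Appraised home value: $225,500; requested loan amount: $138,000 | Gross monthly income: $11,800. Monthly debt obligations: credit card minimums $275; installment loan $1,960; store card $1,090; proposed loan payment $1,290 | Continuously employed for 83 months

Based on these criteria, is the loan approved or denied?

Credit score 694 ≥ 620 (meets)
LTV = 138,000/225,500 = 61.2% ≤ 75%
Total monthly debts = (275 + 1,960 + 1,090 + 1,290) = 4,615. DTI = 4,615/11,800 = 39.1% > 36%
Employment 83 ≥ 18 months
Fails on DTI.

Denied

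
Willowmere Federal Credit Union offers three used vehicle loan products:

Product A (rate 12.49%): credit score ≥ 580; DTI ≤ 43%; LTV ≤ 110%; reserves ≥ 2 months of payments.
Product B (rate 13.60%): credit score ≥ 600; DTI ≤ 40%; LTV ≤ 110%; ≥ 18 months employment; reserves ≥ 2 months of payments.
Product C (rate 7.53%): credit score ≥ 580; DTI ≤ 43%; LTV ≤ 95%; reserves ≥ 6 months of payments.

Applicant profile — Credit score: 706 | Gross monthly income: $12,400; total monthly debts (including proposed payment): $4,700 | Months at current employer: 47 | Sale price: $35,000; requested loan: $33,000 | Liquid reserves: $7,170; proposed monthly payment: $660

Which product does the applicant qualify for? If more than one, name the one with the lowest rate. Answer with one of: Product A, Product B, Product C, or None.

Product C

DTI = 4,700/12,400 = 37.9%.
LTV = 33,000/35,000 = 94.3%.
Reserves = 7,170/660 = 10.9 months.
Product A: score 706 ≥ 580; DTI 37.9% ≤ 43%; LTV 94.3% ≤ 110%; reserves 10.9 ≥ 2 mo → qualifies.
Product B: score 706 ≥ 600; DTI 37.9% ≤ 40%; LTV 94.3% ≤ 110%; employment 47 ≥ 18 mo; reserves 10.9 ≥ 2 mo → qualifies.
Product C: score 706 ≥ 580; DTI 37.9% ≤ 43%; LTV 94.3% ≤ 95%; reserves 10.9 ≥ 6 mo → qualifies.
Qualifying: Product A, Product B, Product C. Lowest rate is 7.53% → Product C.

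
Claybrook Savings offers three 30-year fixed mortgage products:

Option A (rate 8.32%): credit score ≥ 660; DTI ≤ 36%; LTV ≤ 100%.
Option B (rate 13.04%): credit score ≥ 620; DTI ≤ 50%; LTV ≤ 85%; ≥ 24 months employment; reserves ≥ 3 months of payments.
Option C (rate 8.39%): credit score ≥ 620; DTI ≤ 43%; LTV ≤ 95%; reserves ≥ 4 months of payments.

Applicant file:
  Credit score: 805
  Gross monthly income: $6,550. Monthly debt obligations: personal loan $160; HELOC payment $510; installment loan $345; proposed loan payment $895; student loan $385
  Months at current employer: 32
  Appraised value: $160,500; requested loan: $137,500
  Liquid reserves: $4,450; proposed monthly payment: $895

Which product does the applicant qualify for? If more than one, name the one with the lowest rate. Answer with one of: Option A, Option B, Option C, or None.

Total debts = (160 + 510 + 345 + 895 + 385) = 2,295; DTI = 2,295/6,550 = 35%.
LTV = 137,500/160,500 = 85.7%.
Reserves = 4,450/895 = 5.0 months.
Option A: score 805 ≥ 660; DTI 35% ≤ 36%; LTV 85.7% ≤ 100% → qualifies.
Option B: score 805 ≥ 620; DTI 35% ≤ 50%; LTV 85.7% > 85%; employment 32 ≥ 24 mo; reserves 5.0 ≥ 3 mo → does not qualify.
Option C: score 805 ≥ 620; DTI 35% ≤ 43%; LTV 85.7% ≤ 95%; reserves 5.0 ≥ 4 mo → qualifies.
Qualifying: Option A, Option C. Lowest rate is 8.32% → Option A.

Option A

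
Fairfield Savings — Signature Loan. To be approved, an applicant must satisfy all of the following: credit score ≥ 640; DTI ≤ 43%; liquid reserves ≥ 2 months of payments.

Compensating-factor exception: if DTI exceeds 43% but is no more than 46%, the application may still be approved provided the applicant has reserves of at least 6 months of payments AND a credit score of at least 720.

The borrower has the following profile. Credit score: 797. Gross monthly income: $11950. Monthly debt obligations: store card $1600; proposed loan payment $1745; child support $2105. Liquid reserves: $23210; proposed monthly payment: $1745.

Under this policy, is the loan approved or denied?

Approved

Credit score 797 ≥ 640 (meets base)
Total debts = (1,600 + 1,745 + 2,105) = 5,450. DTI = 5,450/11,950 = 45.6% > 43% — standard DTI limit exceeded.
Reserves: 23,210 ÷ 1,745 = 13.3 months (meets 2-month minimum)
45.6% falls in the override range (43%–46%), so the compensating-factor test applies.
Reserves 13.3 ≥ 6 months; credit score 797 ≥ 720.
Both override conditions satisfied; DTI exception granted.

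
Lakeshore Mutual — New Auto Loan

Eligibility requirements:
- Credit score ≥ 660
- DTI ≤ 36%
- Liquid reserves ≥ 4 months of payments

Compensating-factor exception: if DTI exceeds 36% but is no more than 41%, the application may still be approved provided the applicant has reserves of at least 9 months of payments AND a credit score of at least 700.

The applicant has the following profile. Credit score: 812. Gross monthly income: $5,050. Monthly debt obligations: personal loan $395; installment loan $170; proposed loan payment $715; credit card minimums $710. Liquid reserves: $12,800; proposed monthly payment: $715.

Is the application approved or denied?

Approved

Credit score 812 ≥ 660 (meets base)
Total debts = (395 + 170 + 715 + 710) = 1,990. DTI = 1,990/5,050 = 39.4% > 36% — standard DTI limit exceeded.
Liquid reserves cover 12,800/715 = 17.9 months — ≥ 4 required
39.4% falls in the override range (36%–41%), so the compensating-factor test applies.
Override check — reserves: 17.9 mo (ok); score: 812 (ok).
Both compensating conditions met → exception applies.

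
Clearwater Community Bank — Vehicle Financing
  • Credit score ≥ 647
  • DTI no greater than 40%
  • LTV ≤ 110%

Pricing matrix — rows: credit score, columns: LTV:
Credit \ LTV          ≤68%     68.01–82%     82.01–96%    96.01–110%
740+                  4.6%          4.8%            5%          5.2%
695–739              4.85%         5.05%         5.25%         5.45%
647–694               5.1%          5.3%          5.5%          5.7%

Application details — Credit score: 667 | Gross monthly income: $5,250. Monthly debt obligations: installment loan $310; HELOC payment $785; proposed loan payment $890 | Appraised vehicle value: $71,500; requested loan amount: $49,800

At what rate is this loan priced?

Credit score 667 ≥ 647; Total monthly debts = (310 + 785 + 890) = 1,985. Debt-to-income = 1,985/5,250 = 37.8% — meets 40% limit
LTV: 49,800 ÷ 71,500 = 69.7%, within 110% cap
Credit 667 → row 647–694; LTV 69.7% → column 68.01–82%. Grid cell → 5.3%.

5.3%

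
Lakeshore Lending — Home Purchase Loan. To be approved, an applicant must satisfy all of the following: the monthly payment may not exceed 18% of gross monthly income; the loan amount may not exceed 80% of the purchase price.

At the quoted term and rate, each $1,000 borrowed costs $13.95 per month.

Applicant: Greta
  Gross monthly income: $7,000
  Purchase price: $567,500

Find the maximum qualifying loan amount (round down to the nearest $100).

Payment cap: 18% × $7,000 = $1,260/month.
At $13.95 per $1,000, that supports 1,260/13.95 × 1,000 ≈ $90,322 → $90,300.
LTV cap: 80% × $567,500 = $454,000 → $454,000.
Binding constraint: payment-to-income.

$90,300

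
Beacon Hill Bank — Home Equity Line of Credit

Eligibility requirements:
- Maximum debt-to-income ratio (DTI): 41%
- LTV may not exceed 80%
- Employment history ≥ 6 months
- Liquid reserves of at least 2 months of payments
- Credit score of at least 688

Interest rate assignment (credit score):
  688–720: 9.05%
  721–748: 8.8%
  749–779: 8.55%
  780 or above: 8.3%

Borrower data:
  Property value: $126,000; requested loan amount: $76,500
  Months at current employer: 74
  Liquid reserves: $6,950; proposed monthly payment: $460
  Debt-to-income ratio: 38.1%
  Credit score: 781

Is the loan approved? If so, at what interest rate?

Approved at 8.3%

Credit score 781 ≥ 688 (meets minimum)
LTV = 76,500/126,000 = 60.7% ≤ 80%
Employment 74 ≥ 6 months
Reserves = 6,950/460 = 15.1 months ≥ 2
Debt-to-income 38.1% vs 41% cap — pass
All requirements met. Score 781 falls in the 780 or above tier → 8.3%.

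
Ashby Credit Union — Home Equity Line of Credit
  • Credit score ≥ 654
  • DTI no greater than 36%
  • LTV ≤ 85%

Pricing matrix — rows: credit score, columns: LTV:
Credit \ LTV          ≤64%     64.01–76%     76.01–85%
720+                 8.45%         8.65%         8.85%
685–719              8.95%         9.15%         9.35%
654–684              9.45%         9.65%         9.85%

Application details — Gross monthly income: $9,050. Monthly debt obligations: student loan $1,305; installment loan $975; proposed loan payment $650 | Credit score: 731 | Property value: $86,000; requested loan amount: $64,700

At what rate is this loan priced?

8.65%

Credit score 731 ≥ 654; Total monthly debts = (1,305 + 975 + 650) = 2,930. DTI = 2,930/9,050 = 32.4% ≤ 36%
LTV: 64,700 ÷ 86,000 = 75.2%, within 85% cap
Score 731 is in the 720+ band; LTV 75.2% is in the 64.01–76% band → 8.65%.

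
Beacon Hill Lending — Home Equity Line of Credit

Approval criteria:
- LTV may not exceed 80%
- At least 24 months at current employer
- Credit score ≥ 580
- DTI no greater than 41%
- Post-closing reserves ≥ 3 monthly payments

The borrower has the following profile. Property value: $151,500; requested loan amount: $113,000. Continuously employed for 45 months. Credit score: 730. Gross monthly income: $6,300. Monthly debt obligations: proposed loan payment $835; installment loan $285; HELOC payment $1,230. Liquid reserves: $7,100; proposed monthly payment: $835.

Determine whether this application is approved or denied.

LTV: 113,000 ÷ 151,500 = 74.6%, within 80% cap
Employment 45 ≥ 24 months
Credit score 730 ≥ 580 (meets)
Total monthly debts = (835 + 285 + 1,230) = 2,350. DTI: 2,350 ÷ 6,300 = 37.3%, within the 41% cap
Reserves: 7,100 ÷ 835 = 8.5 months (meets 3-month minimum)
All criteria satisfied.

Approved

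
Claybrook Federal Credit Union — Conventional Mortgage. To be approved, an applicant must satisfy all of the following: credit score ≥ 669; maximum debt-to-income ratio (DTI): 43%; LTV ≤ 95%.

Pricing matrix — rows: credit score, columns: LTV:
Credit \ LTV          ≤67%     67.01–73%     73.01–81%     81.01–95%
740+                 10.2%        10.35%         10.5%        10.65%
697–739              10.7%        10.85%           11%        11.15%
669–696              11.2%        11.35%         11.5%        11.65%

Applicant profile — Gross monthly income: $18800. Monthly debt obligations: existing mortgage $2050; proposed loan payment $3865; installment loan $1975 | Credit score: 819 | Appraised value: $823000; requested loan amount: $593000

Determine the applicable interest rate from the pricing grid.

Credit score 819 ≥ 669; Total monthly debts = (2,050 + 3,865 + 1,975) = 7,890. DTI: 7,890 ÷ 18,800 = 42%, within the 43% cap
LTV = 593,000/823,000 = 72.1% ≤ 95%
Credit 819 → row 740+; LTV 72.1% → column 67.01–73%. Grid cell → 10.35%.

10.35%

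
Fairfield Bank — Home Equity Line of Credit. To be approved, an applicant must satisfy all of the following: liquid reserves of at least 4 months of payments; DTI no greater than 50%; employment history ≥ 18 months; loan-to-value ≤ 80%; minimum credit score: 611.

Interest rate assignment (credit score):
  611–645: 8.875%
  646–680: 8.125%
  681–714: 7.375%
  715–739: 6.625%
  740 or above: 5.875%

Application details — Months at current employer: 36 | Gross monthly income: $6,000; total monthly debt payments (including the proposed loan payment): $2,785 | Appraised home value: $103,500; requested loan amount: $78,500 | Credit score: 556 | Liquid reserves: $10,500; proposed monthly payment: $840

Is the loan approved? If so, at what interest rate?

Denied

Credit score 556 < 611 (below minimum)
Employment 36 ≥ 18 months
Debt-to-income = 2,785/6,000 = 46.4% — meets 50% limit
Reserves = 10,500/840 = 12.5 months ≥ 4
LTV = 78,500/103,500 = 75.8% ≤ 80%
Not all requirements met → denied.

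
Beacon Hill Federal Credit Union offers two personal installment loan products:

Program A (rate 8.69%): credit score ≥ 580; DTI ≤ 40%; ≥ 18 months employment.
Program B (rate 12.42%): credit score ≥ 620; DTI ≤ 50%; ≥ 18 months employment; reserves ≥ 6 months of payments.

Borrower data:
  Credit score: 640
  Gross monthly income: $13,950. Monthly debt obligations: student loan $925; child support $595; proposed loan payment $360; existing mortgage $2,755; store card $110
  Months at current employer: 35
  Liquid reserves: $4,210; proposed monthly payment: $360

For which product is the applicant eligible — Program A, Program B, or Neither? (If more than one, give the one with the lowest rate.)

Program A

Total debts = (925 + 595 + 360 + 2,755 + 110) = 4,745; DTI = 4,745/13,950 = 34%.
Reserves = 4,210/360 = 11.7 months.
Program A: score 640 ≥ 580; DTI 34% ≤ 40%; employment 35 ≥ 18 mo → qualifies.
Program B: score 640 ≥ 620; DTI 34% ≤ 50%; employment 35 ≥ 18 mo; reserves 11.7 ≥ 6 mo → qualifies.
Qualifying: Program A, Program B. Lowest rate is 8.69% → Program A.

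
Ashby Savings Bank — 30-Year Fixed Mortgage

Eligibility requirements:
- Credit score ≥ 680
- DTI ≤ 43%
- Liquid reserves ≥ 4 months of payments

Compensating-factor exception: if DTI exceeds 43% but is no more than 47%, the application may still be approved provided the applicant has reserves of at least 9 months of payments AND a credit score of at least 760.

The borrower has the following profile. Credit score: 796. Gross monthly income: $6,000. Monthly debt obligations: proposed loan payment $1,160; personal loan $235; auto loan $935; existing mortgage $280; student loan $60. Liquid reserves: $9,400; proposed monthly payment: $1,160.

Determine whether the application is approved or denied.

Denied

Credit score 796 ≥ 680 (meets base)
Total debts = (1,160 + 235 + 935 + 280 + 60) = 2,670. DTI: 2,670 ÷ 6,000 = 44.5%, over the 43% base limit.
Reserves: 9,400 ÷ 1,160 = 8.1 months (meets 4-month minimum)
DTI 44.5% is within the 43%–47% exception band; checking compensating factors.
Reserves 8.1 < 9 months; credit score 796 ≥ 760.
Compensating-factor requirement not fully met.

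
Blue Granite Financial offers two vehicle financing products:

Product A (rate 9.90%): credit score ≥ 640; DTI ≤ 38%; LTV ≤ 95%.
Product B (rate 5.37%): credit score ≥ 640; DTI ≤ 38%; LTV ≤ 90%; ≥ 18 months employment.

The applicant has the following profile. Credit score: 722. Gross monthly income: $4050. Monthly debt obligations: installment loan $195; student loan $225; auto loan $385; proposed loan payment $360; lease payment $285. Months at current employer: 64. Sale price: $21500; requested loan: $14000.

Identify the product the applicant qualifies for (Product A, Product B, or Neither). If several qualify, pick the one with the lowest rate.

Total debts = (195 + 225 + 385 + 360 + 285) = 1,450; DTI = 1,450/4,050 = 35.8%.
LTV = 14,000/21,500 = 65.1%.
Product A: score 722 ≥ 640; DTI 35.8% ≤ 38%; LTV 65.1% ≤ 95% → qualifies.
Product B: score 722 ≥ 640; DTI 35.8% ≤ 38%; LTV 65.1% ≤ 90%; employment 64 ≥ 18 mo → qualifies.
Qualifying: Product A, Product B. Lowest rate is 5.37% → Product B.

Product B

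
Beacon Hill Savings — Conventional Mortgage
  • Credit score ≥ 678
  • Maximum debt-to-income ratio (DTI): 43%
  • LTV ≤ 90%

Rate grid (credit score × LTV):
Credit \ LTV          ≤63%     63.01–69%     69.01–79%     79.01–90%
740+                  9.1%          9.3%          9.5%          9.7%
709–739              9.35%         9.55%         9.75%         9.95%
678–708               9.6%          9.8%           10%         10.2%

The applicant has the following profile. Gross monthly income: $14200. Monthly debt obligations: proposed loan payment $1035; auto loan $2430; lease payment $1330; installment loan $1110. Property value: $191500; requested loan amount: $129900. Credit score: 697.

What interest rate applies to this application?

9.8%

Credit score 697 ≥ 678; Total monthly debts = (1,035 + 2,430 + 1,330 + 1,110) = 5,905. Debt-to-income = 5,905/14,200 = 41.6% — meets 43% limit
LTV = 129,900/191,500 = 67.8% ≤ 90%
Score 697 is in the 678–708 band; LTV 67.8% is in the 63.01–69% band → 9.8%.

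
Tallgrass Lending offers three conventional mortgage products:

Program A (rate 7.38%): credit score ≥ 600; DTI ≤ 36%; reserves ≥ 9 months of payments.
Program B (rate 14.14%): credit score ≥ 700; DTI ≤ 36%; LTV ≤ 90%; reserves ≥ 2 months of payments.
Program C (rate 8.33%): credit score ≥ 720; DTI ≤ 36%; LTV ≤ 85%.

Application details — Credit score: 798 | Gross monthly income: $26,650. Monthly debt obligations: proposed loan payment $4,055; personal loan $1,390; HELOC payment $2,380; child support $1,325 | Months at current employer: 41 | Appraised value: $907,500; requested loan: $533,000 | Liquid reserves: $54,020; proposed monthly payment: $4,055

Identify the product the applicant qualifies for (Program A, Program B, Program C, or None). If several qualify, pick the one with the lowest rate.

Program A

Total debts = (4,055 + 1,390 + 2,380 + 1,325) = 9,150; DTI = 9,150/26,650 = 34.3%.
LTV = 533,000/907,500 = 58.7%.
Reserves = 54,020/4,055 = 13.3 months.
Program A: score 798 ≥ 600; DTI 34.3% ≤ 36%; reserves 13.3 ≥ 9 mo → qualifies.
Program B: score 798 ≥ 700; DTI 34.3% ≤ 36%; LTV 58.7% ≤ 90%; reserves 13.3 ≥ 2 mo → qualifies.
Program C: score 798 ≥ 720; DTI 34.3% ≤ 36%; LTV 58.7% ≤ 85% → qualifies.
Qualifying: Program A, Program B, Program C. Lowest rate is 7.38% → Program A.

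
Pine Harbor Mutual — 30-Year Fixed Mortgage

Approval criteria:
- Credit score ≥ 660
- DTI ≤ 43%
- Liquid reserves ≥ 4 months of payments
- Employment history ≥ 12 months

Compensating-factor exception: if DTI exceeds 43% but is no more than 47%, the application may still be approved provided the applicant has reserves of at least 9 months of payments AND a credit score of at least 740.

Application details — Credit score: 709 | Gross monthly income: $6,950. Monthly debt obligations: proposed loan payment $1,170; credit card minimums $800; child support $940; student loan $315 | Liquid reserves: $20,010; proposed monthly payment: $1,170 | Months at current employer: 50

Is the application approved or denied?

Denied

Credit score 709 ≥ 660 (meets base)
Total debts = (1,170 + 800 + 940 + 315) = 3,225. DTI = 3,225/6,950 = 46.4% > 43% — standard DTI limit exceeded.
Reserves: 20,010 ÷ 1,170 = 17.1 months (meets 4-month minimum)
Employment 50 ≥ 12 months
46.4% falls in the override range (43%–47%), so the compensating-factor test applies.
Override check — reserves: 17.1 mo (ok); score: 709 (below 740).
Compensating-factor requirement not fully met.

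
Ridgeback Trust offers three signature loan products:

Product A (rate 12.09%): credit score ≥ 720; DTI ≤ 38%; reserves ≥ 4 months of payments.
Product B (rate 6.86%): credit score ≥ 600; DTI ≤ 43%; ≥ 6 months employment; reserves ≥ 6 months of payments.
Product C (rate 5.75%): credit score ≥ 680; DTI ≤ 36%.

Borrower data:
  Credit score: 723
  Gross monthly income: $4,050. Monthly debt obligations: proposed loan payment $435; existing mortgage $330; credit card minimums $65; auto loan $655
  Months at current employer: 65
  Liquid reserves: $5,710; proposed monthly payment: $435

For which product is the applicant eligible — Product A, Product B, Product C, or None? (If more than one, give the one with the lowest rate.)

Total debts = (435 + 330 + 65 + 655) = 1,485; DTI = 1,485/4,050 = 36.7%.
Reserves = 5,710/435 = 13.1 months.
Product A: score 723 ≥ 720; DTI 36.7% ≤ 38%; reserves 13.1 ≥ 4 mo → qualifies.
Product B: score 723 ≥ 600; DTI 36.7% ≤ 43%; employment 65 ≥ 6 mo; reserves 13.1 ≥ 6 mo → qualifies.
Product C: score 723 ≥ 680; DTI 36.7% > 36% → does not qualify.
Qualifying: Product A, Product B. Lowest rate is 6.86% → Product B.

Product B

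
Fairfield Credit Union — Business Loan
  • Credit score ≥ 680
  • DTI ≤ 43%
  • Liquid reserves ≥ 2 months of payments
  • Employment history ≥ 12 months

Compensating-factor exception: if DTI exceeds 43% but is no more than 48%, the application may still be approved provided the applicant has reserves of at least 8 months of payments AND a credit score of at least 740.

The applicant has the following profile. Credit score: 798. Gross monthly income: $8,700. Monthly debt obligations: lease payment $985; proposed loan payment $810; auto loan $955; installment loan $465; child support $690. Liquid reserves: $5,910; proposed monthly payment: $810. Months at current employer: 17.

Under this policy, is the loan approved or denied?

Credit score 798 ≥ 680 (meets base)
Total debts = (985 + 810 + 955 + 465 + 690) = 3,905. DTI: 3,905 ÷ 8,700 = 44.9%, over the 43% base limit.
Reserves = 5,910/810 = 7.3 months ≥ 2
Employment 17 ≥ 12 months
44.9% falls in the override range (43%–48%), so the compensating-factor test applies.
Reserves 7.3 < 8 months; credit score 798 ≥ 740.
Compensating-factor requirement not fully met.

Denied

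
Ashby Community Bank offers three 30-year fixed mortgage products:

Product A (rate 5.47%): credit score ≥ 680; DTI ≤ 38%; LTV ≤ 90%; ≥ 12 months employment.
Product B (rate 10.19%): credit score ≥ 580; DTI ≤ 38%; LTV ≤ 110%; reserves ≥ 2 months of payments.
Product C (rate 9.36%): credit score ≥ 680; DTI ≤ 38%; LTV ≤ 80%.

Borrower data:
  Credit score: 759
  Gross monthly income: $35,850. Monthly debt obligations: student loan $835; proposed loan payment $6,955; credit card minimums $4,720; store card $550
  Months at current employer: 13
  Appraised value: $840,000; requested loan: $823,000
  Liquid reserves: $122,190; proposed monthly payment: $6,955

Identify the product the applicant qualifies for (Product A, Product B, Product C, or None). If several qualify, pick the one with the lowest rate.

Total debts = (835 + 6,955 + 4,720 + 550) = 13,060; DTI = 13,060/35,850 = 36.4%.
LTV = 823,000/840,000 = 98%.
Reserves = 122,190/6,955 = 17.6 months.
Product A: score 759 ≥ 680; DTI 36.4% ≤ 38%; LTV 98% > 90%; employment 13 ≥ 12 mo → does not qualify.
Product B: score 759 ≥ 580; DTI 36.4% ≤ 38%; LTV 98% ≤ 110%; reserves 17.6 ≥ 2 mo → qualifies.
Product C: score 759 ≥ 680; DTI 36.4% ≤ 38%; LTV 98% > 80% → does not qualify.

Product B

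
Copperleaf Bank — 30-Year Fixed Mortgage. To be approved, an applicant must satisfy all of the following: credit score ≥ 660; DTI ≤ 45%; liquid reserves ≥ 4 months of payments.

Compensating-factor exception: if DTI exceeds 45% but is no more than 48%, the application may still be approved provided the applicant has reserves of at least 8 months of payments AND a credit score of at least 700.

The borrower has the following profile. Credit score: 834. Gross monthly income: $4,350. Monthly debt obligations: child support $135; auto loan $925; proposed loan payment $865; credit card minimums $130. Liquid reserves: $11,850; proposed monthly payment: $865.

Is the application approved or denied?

Credit score 834 ≥ 660 (meets base)
Total debts = (135 + 925 + 865 + 130) = 2,055. DTI: 2,055 ÷ 4,350 = 47.2%, over the 45% base limit.
Liquid reserves cover 11,850/865 = 13.7 months — ≥ 4 required
47.2% falls in the override range (45%–48%), so the compensating-factor test applies.
Reserves 13.7 ≥ 8 months; credit score 834 ≥ 700.
Both compensating conditions met → exception applies.

Approved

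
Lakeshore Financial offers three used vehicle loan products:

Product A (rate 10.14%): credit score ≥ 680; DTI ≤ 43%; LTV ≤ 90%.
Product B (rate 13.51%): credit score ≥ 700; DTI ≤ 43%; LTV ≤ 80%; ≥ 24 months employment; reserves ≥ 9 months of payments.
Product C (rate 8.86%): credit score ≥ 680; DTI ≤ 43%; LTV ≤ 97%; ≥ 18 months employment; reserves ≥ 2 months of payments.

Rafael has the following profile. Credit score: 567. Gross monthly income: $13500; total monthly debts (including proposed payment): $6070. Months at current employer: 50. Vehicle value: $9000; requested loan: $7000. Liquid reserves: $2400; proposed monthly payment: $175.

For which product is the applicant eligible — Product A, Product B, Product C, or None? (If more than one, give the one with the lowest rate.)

None

DTI = 6,070/13,500 = 45%.
LTV = 7,000/9,000 = 77.8%.
Reserves = 2,400/175 = 13.7 months.
Product A: score 567 < 680; DTI 45% > 43%; LTV 77.8% ≤ 90% → does not qualify.
Product B: score 567 < 700; DTI 45% > 43%; LTV 77.8% ≤ 80%; employment 50 ≥ 24 mo; reserves 13.7 ≥ 9 mo → does not qualify.
Product C: score 567 < 680; DTI 45% > 43%; LTV 77.8% ≤ 97%; employment 50 ≥ 18 mo; reserves 13.7 ≥ 2 mo → does not qualify.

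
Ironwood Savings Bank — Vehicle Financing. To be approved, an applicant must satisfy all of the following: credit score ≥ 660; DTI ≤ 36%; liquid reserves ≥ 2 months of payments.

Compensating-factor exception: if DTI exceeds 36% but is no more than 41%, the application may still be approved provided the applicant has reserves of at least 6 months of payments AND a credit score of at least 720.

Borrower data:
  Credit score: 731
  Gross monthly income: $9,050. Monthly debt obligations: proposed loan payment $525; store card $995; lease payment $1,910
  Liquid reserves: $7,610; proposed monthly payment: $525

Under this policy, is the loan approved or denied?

Approved

Credit score 731 ≥ 660 (meets base)
Total debts = (525 + 995 + 1,910) = 3,430. DTI = 3,430/9,050 = 37.9% > 36% — standard DTI limit exceeded.
Reserves = 7,610/525 = 14.5 months ≥ 2
37.9% falls in the override range (36%–41%), so the compensating-factor test applies.
Override check — reserves: 14.5 mo (ok); score: 731 (ok).
Both override conditions satisfied; DTI exception granted.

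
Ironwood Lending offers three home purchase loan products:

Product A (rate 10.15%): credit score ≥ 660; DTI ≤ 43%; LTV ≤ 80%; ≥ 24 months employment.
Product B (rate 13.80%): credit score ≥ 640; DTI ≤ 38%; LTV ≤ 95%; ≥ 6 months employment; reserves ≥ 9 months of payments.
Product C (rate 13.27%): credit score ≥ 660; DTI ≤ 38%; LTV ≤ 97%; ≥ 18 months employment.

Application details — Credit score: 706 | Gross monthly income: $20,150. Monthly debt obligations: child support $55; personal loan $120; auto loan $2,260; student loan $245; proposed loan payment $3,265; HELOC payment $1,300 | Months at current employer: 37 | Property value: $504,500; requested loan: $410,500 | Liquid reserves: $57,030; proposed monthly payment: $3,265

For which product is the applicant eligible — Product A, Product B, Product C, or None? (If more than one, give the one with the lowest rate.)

Product C

Total debts = (55 + 120 + 2,260 + 245 + 3,265 + 1,300) = 7,245; DTI = 7,245/20,150 = 36%.
LTV = 410,500/504,500 = 81.4%.
Reserves = 57,030/3,265 = 17.5 months.
Product A: score 706 ≥ 660; DTI 36% ≤ 43%; LTV 81.4% > 80%; employment 37 ≥ 24 mo → does not qualify.
Product B: score 706 ≥ 640; DTI 36% ≤ 38%; LTV 81.4% ≤ 95%; employment 37 ≥ 6 mo; reserves 17.5 ≥ 9 mo → qualifies.
Product C: score 706 ≥ 660; DTI 36% ≤ 38%; LTV 81.4% ≤ 97%; employment 37 ≥ 18 mo → qualifies.
Qualifying: Product B, Product C. Lowest rate is 13.27% → Product C.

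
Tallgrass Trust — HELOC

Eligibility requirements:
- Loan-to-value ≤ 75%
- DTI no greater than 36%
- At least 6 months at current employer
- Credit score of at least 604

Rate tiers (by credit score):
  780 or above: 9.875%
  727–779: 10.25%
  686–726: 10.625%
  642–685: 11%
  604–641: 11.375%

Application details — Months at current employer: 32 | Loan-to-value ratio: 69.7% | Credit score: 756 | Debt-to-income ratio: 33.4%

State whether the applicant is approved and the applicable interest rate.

Approved at 10.25%

Credit score 756 ≥ 604 (meets minimum)
DTI 33.4% is within the 36% limit
LTV 69.7% — within 75%
Employment 32 ≥ 6 months
All requirements met. Score 756 falls in the 727–779 tier → 10.25%.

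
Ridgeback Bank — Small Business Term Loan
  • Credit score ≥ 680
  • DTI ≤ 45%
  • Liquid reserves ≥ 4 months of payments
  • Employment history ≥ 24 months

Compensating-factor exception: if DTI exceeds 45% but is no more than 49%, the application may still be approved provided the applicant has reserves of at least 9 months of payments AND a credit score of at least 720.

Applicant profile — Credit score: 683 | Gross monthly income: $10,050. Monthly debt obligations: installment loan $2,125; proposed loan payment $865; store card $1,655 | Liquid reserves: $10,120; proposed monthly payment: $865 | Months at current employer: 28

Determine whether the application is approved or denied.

Denied

Credit score 683 ≥ 680 (meets base)
Total debts = (2,125 + 865 + 1,655) = 4,645. DTI: 4,645 ÷ 10,050 = 46.2%, over the 45% base limit.
Reserves = 10,120/865 = 11.7 months ≥ 4
Employment 28 ≥ 24 months
46.2% falls in the override range (45%–49%), so the compensating-factor test applies.
Override check — reserves: 11.7 mo (ok); score: 683 (below 720).
Override conditions not both satisfied; exception does not apply.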